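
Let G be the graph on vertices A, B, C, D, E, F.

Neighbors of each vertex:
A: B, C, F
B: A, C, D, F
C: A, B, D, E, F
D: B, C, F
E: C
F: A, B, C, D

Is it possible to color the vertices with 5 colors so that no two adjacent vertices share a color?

The chromatic number is 4. A, B, C, F are mutually adjacent (a clique of size 4), so at least 4 colors are needed.
4 colors suffice: color 1 → {C}; color 2 → {B, E}; color 3 → {F}; color 4 → {A, D}.
Since 5 ≥ 4, a proper 5-coloring certainly exists.

Yes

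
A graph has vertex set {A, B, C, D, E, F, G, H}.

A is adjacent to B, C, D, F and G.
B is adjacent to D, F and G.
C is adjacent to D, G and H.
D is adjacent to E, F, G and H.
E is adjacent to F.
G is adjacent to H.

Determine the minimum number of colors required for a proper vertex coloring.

A, B, D, F are pairwise adjacent (a clique of size 4), so at least 4 colors are needed.
A valid assignment using 4 colors: A=blue, B=yellow, C=yellow, D=red, E=blue, F=green, G=green, H=blue. Every edge joins two different colors.

4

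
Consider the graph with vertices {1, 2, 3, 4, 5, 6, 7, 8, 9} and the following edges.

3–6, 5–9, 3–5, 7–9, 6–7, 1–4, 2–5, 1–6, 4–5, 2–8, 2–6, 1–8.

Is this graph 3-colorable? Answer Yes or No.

Yes

The chromatic number is 3. The cycle 7-6-2-5-9-7 has odd length 5, so it cannot be 2-colored; at least 3 colors are needed.
3 colors suffice: color a → {5, 6, 8}; color b → {1, 2, 3, 9}; color c → {4, 7}.
That is already a proper 3-coloring.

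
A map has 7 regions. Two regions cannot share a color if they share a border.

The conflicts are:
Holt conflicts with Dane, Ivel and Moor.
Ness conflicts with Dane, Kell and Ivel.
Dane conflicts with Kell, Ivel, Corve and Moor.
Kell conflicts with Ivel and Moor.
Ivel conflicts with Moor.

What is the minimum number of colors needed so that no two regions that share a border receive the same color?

4

Ness, Dane, Kell, Ivel all conflict with each other, so at least 4 colors are needed.
4 colors suffice: color 1 → {Dane}; color 2 → {Ivel, Corve}; color 3 → {Holt, Kell}; color 4 → {Ness, Moor}. Every pair that conflicts lands in different colors.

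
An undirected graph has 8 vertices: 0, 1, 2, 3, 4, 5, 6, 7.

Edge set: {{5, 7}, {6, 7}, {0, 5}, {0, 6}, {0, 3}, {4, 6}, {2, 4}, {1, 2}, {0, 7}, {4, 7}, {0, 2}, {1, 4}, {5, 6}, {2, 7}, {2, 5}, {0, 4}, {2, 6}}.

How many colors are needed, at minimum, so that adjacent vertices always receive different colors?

5

0, 2, 4, 6, 7 are pairwise adjacent (a clique of size 5), so at least 5 colors are needed.
5 colors suffice: color a → {0, 1}; color b → {2, 3}; color c → {4, 5}; color d → {7}; color e → {6}. No two adjacent vertices share a color.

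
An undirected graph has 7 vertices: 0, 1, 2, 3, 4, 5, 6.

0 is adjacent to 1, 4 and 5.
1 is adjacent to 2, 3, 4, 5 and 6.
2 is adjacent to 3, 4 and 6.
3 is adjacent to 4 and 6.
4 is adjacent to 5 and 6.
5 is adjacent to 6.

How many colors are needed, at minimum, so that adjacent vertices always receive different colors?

5

1, 2, 3, 4, 6 are mutually adjacent (a clique of size 5), so at least 5 colors are needed.
5 colors suffice: 0=green, 1=red, 2=purple, 3=yellow, 4=blue, 5=yellow, 6=green. Every edge joins two different colors.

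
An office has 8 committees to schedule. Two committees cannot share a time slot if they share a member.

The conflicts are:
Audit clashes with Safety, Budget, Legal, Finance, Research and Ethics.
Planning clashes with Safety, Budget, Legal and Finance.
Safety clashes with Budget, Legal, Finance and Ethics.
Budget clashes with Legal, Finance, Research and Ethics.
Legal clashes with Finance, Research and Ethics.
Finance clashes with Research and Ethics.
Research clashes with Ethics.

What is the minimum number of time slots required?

Audit, Safety, Budget, Legal, Finance, Ethics pairwise conflict, so at least 6 time slots are needed.
6 time slots suffice: time slot 1 → {Legal}; time slot 2 → {Budget}; time slot 3 → {Finance}; time slot 4 → {Safety, Research}; time slot 5 → {Audit, Planning}; time slot 6 → {Ethics}. No two conflicting committees share a time slot.

6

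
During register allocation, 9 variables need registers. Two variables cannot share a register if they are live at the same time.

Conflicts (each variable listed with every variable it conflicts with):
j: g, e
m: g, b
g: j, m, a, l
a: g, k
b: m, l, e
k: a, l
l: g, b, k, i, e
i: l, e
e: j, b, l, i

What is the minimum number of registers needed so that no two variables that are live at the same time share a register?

3

l, i, e are mutually in conflict, so at least 3 registers are needed.
3 registers suffice: register 1 → {j, m, a, l}; register 2 → {g, k, e}; register 3 → {b, i}. Each listed conflict is separated.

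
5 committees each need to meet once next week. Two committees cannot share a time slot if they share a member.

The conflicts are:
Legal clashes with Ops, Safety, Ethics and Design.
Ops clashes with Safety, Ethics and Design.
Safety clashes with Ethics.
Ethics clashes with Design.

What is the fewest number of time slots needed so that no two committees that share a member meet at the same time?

4

Legal, Ops, Safety, Ethics are mutually in conflict, so at least 4 time slots are needed.
4 time slots suffice: time slot 1 → {Ops}; time slot 2 → {Legal}; time slot 3 → {Ethics}; time slot 4 → {Safety, Design}. Each listed conflict is separated.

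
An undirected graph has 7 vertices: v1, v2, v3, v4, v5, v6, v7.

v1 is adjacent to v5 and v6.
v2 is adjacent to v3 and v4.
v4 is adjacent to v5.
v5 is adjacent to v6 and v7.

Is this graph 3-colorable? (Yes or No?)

The chromatic number is 3. v1, v5, v6 form a triangle, so at least 3 colors are needed.
A valid assignment using 3 colors: v1=3, v2=1, v3=2, v4=2, v5=1, v6=2, v7=2.
That is already a proper 3-coloring.

Yes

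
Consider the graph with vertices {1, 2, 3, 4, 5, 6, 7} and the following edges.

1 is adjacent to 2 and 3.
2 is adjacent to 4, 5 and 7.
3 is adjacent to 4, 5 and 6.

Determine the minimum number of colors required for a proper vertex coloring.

2 and 7 are adjacent, so at least 2 colors are needed.
2 colors suffice: color red → {2, 3}; color blue → {1, 4, 5, 6, 7}. Every edge joins two different colors.

2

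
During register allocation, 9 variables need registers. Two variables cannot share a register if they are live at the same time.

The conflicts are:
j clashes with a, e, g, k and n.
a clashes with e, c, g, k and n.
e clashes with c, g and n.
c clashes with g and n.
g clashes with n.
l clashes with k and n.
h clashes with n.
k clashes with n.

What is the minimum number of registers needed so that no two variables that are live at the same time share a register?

5

j, a, e, g, n pairwise conflict, so at least 5 registers are needed.
5 registers suffice: register 1 → {n}; register 2 → {a, l, h}; register 3 → {j, c}; register 4 → {e, k}; register 5 → {g}. Every pair that conflicts lands in different registers.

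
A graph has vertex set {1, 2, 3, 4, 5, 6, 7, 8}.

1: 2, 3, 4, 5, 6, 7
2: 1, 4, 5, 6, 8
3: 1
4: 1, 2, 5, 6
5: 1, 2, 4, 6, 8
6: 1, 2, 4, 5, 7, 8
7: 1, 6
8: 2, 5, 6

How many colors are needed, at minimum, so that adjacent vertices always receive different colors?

1, 2, 4, 5, 6 form a clique, so at least 5 colors are needed.
5 colors suffice: color a → {1, 8}; color b → {3, 6}; color c → {2, 7}; color d → {5}; color e → {4}. No two adjacent vertices share a color.

5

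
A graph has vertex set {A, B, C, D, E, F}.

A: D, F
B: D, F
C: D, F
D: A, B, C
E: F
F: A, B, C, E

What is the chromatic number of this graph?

C and D are adjacent, so at least 2 colors are needed.
One proper 2-coloring: A=2, B=2, C=2, D=1, E=2, F=1. Each edge has distinct colors on its endpoints.

2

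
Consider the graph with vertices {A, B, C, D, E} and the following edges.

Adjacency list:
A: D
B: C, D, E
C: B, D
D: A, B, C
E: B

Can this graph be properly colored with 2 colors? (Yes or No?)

B, C, D form a triangle, so at least 3 colors are needed.
So 2 colors are not enough.

No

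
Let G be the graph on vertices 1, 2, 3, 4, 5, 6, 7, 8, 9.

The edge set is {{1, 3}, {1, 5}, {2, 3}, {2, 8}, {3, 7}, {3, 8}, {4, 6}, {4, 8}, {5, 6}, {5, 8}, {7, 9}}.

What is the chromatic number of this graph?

2, 3, 8 form a triangle, so at least 3 colors are needed.
3 colors suffice: color a → {3, 4, 5, 9}; color b → {1, 6, 7, 8}; color c → {2}. No two adjacent vertices share a color.

3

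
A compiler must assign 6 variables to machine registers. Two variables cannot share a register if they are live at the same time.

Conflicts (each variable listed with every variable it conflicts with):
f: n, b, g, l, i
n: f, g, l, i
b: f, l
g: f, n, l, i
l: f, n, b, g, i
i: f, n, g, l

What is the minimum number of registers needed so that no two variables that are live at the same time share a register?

5

f, n, g, l, i all conflict with each other, so at least 5 registers are needed.
5 registers suffice: register 1 → {f}; register 2 → {l}; register 3 → {n, b}; register 4 → {i}; register 5 → {g}. Every pair that conflicts lands in different registers.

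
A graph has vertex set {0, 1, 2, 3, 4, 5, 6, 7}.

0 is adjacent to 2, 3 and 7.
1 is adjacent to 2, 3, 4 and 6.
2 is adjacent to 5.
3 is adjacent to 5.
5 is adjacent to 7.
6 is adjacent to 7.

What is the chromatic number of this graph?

3

The cycle 7-6-1-2-5-7 has odd length 5, so it cannot be 2-colored; at least 3 colors are needed.
3 colors suffice: 0=red, 1=red, 2=blue, 3=blue, 4=blue, 5=red, 6=green, 7=blue. Every edge joins two different colors.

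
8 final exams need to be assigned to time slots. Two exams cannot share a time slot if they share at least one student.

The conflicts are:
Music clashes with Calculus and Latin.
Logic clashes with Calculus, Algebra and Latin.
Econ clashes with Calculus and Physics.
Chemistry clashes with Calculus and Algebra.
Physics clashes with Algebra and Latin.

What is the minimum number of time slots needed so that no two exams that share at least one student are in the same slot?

3

The cycle Calculus-Logic-Latin-Physics-Econ-Calculus has odd length 5, so it cannot be 2-colored; at least 3 time slots are needed.
3 time slots suffice: time slot 1 → {Calculus, Algebra, Latin}; time slot 2 → {Music, Logic, Chemistry, Physics}; time slot 3 → {Econ}. Every pair that conflicts lands in different time slots.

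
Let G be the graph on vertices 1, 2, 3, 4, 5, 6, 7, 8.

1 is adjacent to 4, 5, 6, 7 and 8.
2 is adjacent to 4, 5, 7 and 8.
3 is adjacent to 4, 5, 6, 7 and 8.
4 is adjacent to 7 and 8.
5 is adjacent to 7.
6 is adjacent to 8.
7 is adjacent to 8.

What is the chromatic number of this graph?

4

2, 4, 7, 8 are pairwise adjacent (a clique of size 4), so at least 4 colors are needed.
One proper 4-coloring: 1=d, 2=d, 3=d, 4=c, 5=a, 6=b, 7=b, 8=a. No two adjacent vertices share a color.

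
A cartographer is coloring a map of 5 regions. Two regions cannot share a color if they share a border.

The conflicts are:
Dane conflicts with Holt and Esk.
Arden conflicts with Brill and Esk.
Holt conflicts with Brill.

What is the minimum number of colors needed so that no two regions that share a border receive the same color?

The cycle Holt-Dane-Esk-Arden-Brill-Holt has odd length 5, so it cannot be 2-colored; at least 3 colors are needed.
3 colors suffice: Dane=2, Arden=3, Holt=1, Brill=2, Esk=1. Each listed conflict is separated.

3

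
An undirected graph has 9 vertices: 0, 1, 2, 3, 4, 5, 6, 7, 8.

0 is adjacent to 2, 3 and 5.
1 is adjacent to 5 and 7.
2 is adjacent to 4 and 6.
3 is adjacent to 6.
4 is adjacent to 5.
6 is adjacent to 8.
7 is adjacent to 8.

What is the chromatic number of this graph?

3

The cycle 1-5-0-2-6-8-7-1 has odd length 7, so it cannot be 2-colored; at least 3 colors are needed.
3 colors suffice: color a → {2, 3, 5, 8}; color b → {0, 4, 6, 7}; color c → {1}. Each edge has distinct colors on its endpoints.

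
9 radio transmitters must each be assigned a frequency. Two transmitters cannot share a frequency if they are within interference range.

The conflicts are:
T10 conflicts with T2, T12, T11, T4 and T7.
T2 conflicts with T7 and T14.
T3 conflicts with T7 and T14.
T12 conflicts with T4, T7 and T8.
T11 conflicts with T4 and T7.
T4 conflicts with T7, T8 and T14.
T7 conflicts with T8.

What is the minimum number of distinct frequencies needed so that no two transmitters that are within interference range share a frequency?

T10, T12, T4, T7 are mutually in conflict, so at least 4 frequencies are needed.
4 frequencies suffice: frequency 1 → {T7, T14}; frequency 2 → {T2, T3, T4}; frequency 3 → {T10, T8}; frequency 4 → {T12, T11}. Every pair that conflicts lands in different frequencies.

4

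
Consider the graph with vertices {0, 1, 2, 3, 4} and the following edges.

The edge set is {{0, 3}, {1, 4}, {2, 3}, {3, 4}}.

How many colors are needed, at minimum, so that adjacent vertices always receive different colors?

2

2 and 3 are adjacent, so at least 2 colors are needed.
2 colors suffice: color a → {1, 3}; color b → {0, 2, 4}. Every edge joins two different colors.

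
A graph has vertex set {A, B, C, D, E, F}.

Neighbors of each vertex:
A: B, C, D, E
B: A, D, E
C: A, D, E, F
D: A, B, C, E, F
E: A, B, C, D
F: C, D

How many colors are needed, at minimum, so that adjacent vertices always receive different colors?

A, B, D, E are mutually adjacent (a clique of size 4), so at least 4 colors are needed.
One proper 4-coloring: A=blue, B=yellow, C=yellow, D=red, E=green, F=blue. Each edge has distinct colors on its endpoints.

4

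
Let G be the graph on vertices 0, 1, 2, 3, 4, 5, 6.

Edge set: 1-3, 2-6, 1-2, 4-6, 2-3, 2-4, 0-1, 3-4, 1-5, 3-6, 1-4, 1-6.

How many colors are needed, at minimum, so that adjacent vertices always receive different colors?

5

1, 2, 3, 4, 6 are pairwise adjacent (a clique of size 5), so at least 5 colors are needed.
A valid assignment using 5 colors: 0=blue, 1=red, 2=purple, 3=yellow, 4=green, 5=blue, 6=blue. Every edge joins two different colors.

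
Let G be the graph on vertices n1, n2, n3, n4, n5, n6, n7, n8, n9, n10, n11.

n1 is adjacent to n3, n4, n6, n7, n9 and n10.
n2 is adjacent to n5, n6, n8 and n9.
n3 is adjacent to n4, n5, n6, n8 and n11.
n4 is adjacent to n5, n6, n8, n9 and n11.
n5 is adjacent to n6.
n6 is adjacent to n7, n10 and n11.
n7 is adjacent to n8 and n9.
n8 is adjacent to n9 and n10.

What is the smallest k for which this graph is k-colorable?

4

n3, n4, n6, n11 are pairwise adjacent (a clique of size 4), so at least 4 colors are needed.
4 colors suffice: color red → {n6, n8}; color blue → {n2, n4, n7, n10}; color green → {n1, n5, n11}; color yellow → {n3, n9}. No two adjacent vertices share a color.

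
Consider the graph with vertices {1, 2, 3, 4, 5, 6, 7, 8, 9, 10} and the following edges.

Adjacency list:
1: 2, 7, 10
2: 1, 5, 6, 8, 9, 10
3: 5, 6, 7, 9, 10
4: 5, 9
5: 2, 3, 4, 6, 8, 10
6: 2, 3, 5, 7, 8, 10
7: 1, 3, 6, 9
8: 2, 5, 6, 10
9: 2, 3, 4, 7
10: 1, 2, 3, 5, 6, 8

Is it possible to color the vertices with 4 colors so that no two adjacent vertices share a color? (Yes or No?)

2, 5, 6, 8, 10 are pairwise adjacent (a clique of size 5), so at least 5 colors are needed.
So 4 colors are not enough.

No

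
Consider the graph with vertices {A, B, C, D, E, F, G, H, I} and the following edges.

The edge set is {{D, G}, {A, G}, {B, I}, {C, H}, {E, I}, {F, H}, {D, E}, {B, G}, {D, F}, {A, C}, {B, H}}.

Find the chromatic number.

The cycle G-D-E-I-B-G has odd length 5, so it cannot be 2-colored; at least 3 colors are needed.
3 colors suffice: color 1 → {B, C, D}; color 2 → {E, G, H}; color 3 → {A, F, I}. Every edge joins two different colors.

3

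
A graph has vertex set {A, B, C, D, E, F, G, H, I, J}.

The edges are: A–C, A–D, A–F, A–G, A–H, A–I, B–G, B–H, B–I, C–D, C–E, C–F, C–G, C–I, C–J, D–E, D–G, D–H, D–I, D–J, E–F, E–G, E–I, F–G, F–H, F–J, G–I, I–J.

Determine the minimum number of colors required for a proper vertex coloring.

A, C, D, G, I are pairwise adjacent (a clique of size 5), so at least 5 colors are needed.
5 colors suffice: color red → {C, H}; color blue → {F, I}; color green → {G, J}; color yellow → {B, D}; color purple → {A, E}. No two adjacent vertices share a color.

5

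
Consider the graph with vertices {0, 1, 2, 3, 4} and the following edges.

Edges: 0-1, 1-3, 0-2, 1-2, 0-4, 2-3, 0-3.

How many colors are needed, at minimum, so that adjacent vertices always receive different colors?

0, 1, 2, 3 form a clique, so at least 4 colors are needed.
A valid assignment using 4 colors: 0=a, 1=c, 2=d, 3=b, 4=b. Every edge joins two different colors.

4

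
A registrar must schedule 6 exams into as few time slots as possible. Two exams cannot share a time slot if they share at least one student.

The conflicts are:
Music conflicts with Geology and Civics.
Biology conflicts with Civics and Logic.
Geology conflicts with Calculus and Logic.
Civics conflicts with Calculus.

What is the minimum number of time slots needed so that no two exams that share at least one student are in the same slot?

The cycle Civics-Biology-Logic-Geology-Music-Civics has odd length 5, so it cannot be 2-colored; at least 3 time slots are needed.
Using 3 time slots: Music=2, Biology=3, Geology=1, Civics=1, Calculus=2, Logic=2. No two conflicting exams share a time slot.

3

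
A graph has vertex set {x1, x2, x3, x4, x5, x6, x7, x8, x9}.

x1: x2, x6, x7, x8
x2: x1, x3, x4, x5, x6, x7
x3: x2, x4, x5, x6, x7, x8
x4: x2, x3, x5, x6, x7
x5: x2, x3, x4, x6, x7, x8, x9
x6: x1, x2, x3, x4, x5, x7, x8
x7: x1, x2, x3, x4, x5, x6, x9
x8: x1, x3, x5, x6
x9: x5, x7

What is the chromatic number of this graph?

x2, x3, x4, x5, x6, x7 are pairwise adjacent (a clique of size 6), so at least 6 colors are needed.
6 colors suffice: color 1 → {x1, x5}; color 2 → {x6, x9}; color 3 → {x7, x8}; color 4 → {x3}; color 5 → {x2}; color 6 → {x4}. No two adjacent vertices share a color.

6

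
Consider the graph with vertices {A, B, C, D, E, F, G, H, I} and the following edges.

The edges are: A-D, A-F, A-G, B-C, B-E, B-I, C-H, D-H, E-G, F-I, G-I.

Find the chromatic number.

3

The cycle H-C-B-I-F-A-D-H has odd length 7, so it cannot be 2-colored; at least 3 colors are needed.
A valid assignment using 3 colors: A=1, B=2, C=3, D=2, E=1, F=2, G=2, H=1, I=1. Every edge joins two different colors.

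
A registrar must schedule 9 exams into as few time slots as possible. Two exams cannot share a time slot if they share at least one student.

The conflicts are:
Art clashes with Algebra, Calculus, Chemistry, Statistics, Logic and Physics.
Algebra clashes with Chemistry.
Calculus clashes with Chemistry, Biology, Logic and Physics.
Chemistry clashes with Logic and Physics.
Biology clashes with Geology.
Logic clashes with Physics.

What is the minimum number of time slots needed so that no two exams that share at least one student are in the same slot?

5

Art, Calculus, Chemistry, Logic, Physics are mutually in conflict, so at least 5 time slots are needed.
5 time slots suffice: time slot 1 → {Art, Biology}; time slot 2 → {Chemistry, Geology, Statistics}; time slot 3 → {Algebra, Calculus}; time slot 4 → {Physics}; time slot 5 → {Logic}. No two conflicting exams share a time slot.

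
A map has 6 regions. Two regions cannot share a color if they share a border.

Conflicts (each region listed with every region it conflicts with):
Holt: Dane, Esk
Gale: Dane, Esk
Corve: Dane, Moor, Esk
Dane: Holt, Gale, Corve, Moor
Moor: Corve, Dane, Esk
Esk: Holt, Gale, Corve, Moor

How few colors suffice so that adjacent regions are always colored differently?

Corve, Moor, Esk all conflict with each other, so at least 3 colors are needed.
3 colors suffice: color 1 → {Dane, Esk}; color 2 → {Holt, Gale, Corve}; color 3 → {Moor}. No two conflicting regions share a color.

3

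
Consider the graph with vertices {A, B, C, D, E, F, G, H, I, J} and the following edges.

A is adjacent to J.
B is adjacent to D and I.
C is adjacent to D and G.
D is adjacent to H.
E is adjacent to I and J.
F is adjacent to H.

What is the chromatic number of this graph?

B and D are adjacent, so at least 2 colors are needed.
2 colors suffice: A=2, B=2, C=2, D=1, E=2, F=1, G=1, H=2, I=1, J=1. Each edge has distinct colors on its endpoints.

2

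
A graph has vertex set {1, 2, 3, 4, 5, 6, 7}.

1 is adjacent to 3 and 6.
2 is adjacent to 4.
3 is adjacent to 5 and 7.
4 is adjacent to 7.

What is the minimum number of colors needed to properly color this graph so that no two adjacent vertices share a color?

3 and 7 are adjacent, so at least 2 colors are needed.
2 colors suffice: color red → {3, 4, 6}; color blue → {1, 2, 5, 7}. No two adjacent vertices share a color.

2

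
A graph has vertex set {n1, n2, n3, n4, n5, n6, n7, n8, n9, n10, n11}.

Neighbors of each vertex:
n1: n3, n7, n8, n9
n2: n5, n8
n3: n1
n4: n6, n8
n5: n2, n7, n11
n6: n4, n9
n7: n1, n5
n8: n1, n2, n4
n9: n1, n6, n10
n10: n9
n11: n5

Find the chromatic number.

The cycle n6-n9-n1-n8-n4-n6 has odd length 5, so it cannot be 2-colored; at least 3 colors are needed.
A valid assignment using 3 colors: n1=1, n2=3, n3=2, n4=3, n5=1, n6=1, n7=2, n8=2, n9=2, n10=1, n11=2. No two adjacent vertices share a color.

3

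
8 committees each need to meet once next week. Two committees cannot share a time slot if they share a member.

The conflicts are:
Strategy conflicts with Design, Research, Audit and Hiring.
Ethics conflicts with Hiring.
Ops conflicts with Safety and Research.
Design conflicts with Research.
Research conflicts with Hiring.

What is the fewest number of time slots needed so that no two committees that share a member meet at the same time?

3

Strategy, Research, Hiring all conflict with each other, so at least 3 time slots are needed.
A valid assignment using 3 time slots: Strategy=2, Ethics=1, Ops=2, Design=3, Safety=1, Research=1, Audit=1, Hiring=3. No two conflicting committees share a time slot.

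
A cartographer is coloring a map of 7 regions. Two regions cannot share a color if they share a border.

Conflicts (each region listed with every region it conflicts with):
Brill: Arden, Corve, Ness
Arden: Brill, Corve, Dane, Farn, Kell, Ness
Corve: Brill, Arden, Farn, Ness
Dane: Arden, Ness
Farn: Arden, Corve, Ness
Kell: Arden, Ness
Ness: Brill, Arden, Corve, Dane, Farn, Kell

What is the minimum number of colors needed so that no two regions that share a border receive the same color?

4

Arden, Corve, Farn, Ness are mutually in conflict, so at least 4 colors are needed.
4 colors suffice: color 1 → {Arden}; color 2 → {Ness}; color 3 → {Corve, Dane, Kell}; color 4 → {Brill, Farn}. No two conflicting regions share a color.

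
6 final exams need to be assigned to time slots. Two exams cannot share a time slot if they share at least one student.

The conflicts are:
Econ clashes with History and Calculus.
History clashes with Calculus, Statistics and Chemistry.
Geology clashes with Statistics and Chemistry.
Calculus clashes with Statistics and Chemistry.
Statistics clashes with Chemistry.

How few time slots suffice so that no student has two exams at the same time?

History, Calculus, Statistics, Chemistry are mutually in conflict, so at least 4 time slots are needed.
4 time slots suffice: time slot 1 → {Econ, Statistics}; time slot 2 → {Geology, Calculus}; time slot 3 → {History}; time slot 4 → {Chemistry}. Each listed conflict is separated.

4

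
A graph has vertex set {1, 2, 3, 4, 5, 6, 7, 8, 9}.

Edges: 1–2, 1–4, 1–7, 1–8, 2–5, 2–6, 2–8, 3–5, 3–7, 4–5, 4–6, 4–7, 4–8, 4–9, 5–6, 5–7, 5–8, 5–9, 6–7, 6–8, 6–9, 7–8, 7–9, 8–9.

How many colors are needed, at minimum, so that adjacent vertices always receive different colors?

4, 5, 6, 7, 8, 9 form a clique, so at least 6 colors are needed.
6 colors suffice: color a → {2, 7}; color b → {1, 5}; color c → {3, 8}; color d → {6}; color e → {4}; color f → {9}. Every edge joins two different colors.

6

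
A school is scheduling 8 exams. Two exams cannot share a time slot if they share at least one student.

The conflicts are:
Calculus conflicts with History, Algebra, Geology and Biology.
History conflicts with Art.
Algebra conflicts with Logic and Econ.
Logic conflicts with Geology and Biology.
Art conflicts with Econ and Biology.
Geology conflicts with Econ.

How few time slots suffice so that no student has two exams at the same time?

3

The cycle History-Calculus-Geology-Econ-Art-History has odd length 5, so it cannot be 2-colored; at least 3 time slots are needed.
Using 3 time slots: Calculus=1, History=2, Algebra=2, Logic=1, Art=1, Geology=2, Econ=3, Biology=2. Every pair that conflicts lands in different time slots.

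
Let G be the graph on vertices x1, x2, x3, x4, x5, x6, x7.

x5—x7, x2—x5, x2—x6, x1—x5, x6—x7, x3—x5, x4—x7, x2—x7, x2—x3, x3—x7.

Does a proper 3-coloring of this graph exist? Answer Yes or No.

x2, x3, x5, x7 form a clique, so at least 4 colors are needed.
So 3 colors are not enough.

No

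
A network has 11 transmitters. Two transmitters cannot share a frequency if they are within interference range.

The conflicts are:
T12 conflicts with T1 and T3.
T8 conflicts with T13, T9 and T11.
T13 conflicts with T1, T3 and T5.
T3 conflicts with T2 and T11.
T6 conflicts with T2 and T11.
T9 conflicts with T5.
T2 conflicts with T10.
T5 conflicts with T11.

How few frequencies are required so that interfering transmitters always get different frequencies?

2

T13 and T1 conflict, so at least 2 frequencies are needed.
2 frequencies suffice: frequency 1 → {T12, T13, T9, T2, T11}; frequency 2 → {T8, T1, T3, T6, T10, T5}. Every pair that conflicts lands in different frequencies.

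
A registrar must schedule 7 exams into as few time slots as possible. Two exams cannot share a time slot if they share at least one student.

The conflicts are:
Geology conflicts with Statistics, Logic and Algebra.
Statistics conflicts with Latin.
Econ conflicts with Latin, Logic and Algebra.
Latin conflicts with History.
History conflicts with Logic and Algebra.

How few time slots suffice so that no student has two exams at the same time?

The cycle Latin-History-Algebra-Geology-Statistics-Latin has odd length 5, so it cannot be 2-colored; at least 3 time slots are needed.
A valid assignment using 3 time slots: Geology=2, Statistics=3, Econ=2, Latin=1, History=2, Logic=1, Algebra=1. Every pair that conflicts lands in different time slots.

3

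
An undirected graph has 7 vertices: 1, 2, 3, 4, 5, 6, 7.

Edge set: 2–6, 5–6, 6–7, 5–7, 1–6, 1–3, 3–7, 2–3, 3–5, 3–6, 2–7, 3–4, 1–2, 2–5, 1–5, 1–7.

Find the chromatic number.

6

1, 2, 3, 5, 6, 7 are mutually adjacent (a clique of size 6), so at least 6 colors are needed.
A valid assignment using 6 colors: 1=d, 2=b, 3=a, 4=b, 5=e, 6=c, 7=f. Each edge has distinct colors on its endpoints.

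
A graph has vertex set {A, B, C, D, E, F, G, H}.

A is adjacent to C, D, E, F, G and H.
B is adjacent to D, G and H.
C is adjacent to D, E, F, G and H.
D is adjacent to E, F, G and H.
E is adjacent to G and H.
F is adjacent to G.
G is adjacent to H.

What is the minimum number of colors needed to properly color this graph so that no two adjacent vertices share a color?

A, C, D, E, G, H form a clique, so at least 6 colors are needed.
6 colors suffice: color 1 → {G}; color 2 → {D}; color 3 → {A, B}; color 4 → {C}; color 5 → {F, H}; color 6 → {E}. Each edge has distinct colors on its endpoints.

6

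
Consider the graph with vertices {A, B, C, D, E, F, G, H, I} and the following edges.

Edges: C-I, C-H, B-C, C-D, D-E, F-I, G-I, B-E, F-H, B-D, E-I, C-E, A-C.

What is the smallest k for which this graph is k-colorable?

B, C, D, E are mutually adjacent (a clique of size 4), so at least 4 colors are needed.
4 colors suffice: color red → {C, F, G}; color blue → {A, D, H, I}; color green → {E}; color yellow → {B}. Every edge joins two different colors.

4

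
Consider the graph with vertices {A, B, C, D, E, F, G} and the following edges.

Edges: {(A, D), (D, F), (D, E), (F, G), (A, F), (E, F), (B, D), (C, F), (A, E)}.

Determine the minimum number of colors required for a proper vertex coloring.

4

A, D, E, F are pairwise adjacent (a clique of size 4), so at least 4 colors are needed.
One proper 4-coloring: A=4, B=1, C=2, D=2, E=3, F=1, G=2. Each edge has distinct colors on its endpoints.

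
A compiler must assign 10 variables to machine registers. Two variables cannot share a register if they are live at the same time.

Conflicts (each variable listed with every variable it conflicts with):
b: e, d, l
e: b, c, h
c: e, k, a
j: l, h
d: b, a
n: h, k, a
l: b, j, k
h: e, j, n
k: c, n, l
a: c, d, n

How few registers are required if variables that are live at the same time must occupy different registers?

3

The cycle e-b-d-a-c-e has odd length 5, so it cannot be 2-colored; at least 3 registers are needed.
A valid assignment using 3 registers: b=2, e=1, c=3, j=3, d=3, n=3, l=1, h=2, k=2, a=1. No two conflicting variables share a register.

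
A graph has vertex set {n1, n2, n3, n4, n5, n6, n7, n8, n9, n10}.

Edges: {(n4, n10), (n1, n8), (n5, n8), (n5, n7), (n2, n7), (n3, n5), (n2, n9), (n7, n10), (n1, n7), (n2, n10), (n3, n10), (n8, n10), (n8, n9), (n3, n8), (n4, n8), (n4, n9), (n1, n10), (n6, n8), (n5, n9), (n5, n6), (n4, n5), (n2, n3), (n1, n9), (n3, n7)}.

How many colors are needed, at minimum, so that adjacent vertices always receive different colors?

4

n4, n5, n8, n9 are mutually adjacent (a clique of size 4), so at least 4 colors are needed.
4 colors suffice: color 1 → {n7, n8}; color 2 → {n5, n10}; color 3 → {n3, n6, n9}; color 4 → {n1, n2, n4}. No two adjacent vertices share a color.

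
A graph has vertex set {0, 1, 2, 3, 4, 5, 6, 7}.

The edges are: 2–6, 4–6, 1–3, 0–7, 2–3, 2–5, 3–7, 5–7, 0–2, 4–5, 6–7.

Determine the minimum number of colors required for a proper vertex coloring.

4 and 5 are adjacent, so at least 2 colors are needed.
2 colors suffice: color red → {1, 2, 4, 7}; color blue → {0, 3, 5, 6}. Every edge joins two different colors.

2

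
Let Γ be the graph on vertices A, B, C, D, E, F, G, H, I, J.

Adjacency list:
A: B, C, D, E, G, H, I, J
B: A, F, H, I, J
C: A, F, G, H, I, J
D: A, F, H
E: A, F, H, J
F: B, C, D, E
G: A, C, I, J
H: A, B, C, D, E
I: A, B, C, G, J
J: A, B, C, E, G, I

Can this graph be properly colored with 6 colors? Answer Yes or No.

Yes

The chromatic number is 5. A, C, G, I, J are mutually adjacent (a clique of size 5), so at least 5 colors are needed.
A valid assignment using 5 colors: A=1, B=2, C=2, D=2, E=2, F=1, G=5, H=3, I=4, J=3.
Since 6 ≥ 5, a proper 6-coloring certainly exists.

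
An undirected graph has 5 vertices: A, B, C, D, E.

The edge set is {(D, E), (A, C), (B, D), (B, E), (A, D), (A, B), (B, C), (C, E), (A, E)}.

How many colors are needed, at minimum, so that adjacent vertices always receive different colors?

4

A, B, C, E are mutually adjacent (a clique of size 4), so at least 4 colors are needed.
4 colors suffice: color 1 → {E}; color 2 → {B}; color 3 → {A}; color 4 → {C, D}. No two adjacent vertices share a color.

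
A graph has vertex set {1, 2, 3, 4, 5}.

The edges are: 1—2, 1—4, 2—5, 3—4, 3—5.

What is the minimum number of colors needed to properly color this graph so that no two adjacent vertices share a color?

3

The cycle 1-2-5-3-4-1 has odd length 5, so it cannot be 2-colored; at least 3 colors are needed.
3 colors suffice: color red → {1, 5}; color blue → {2, 3}; color green → {4}. Every edge joins two different colors.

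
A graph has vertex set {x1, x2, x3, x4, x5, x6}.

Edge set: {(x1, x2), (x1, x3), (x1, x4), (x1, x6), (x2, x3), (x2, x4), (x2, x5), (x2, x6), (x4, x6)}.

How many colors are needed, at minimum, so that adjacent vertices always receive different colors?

x1, x2, x4, x6 are mutually adjacent (a clique of size 4), so at least 4 colors are needed.
4 colors suffice: color red → {x2}; color blue → {x1, x5}; color green → {x3, x6}; color yellow → {x4}. No two adjacent vertices share a color.

4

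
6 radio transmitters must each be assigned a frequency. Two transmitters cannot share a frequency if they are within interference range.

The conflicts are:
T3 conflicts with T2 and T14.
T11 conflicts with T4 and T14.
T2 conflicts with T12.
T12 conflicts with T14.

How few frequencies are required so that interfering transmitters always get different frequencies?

T2 and T12 conflict, so at least 2 frequencies are needed.
A valid assignment using 2 frequencies: T3=2, T11=2, T2=1, T4=1, T12=2, T14=1. Every pair that conflicts lands in different frequencies.

2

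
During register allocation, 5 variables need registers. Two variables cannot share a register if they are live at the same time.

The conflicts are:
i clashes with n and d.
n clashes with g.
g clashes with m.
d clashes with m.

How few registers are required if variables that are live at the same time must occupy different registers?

The cycle n-i-d-m-g-n has odd length 5, so it cannot be 2-colored; at least 3 registers are needed.
3 registers suffice: register 1 → {g, d}; register 2 → {i, m}; register 3 → {n}. Every pair that conflicts lands in different registers.

3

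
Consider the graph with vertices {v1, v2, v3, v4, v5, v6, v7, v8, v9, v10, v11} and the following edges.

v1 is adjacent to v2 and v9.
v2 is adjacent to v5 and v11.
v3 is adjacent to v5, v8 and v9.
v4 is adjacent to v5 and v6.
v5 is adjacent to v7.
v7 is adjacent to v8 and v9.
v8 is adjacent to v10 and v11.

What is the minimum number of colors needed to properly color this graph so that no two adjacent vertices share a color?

3

The cycle v8-v11-v2-v5-v3-v8 has odd length 5, so it cannot be 2-colored; at least 3 colors are needed.
3 colors suffice: color 1 → {v5, v6, v8, v9}; color 2 → {v2, v3, v4, v7, v10}; color 3 → {v1, v11}. Each edge has distinct colors on its endpoints.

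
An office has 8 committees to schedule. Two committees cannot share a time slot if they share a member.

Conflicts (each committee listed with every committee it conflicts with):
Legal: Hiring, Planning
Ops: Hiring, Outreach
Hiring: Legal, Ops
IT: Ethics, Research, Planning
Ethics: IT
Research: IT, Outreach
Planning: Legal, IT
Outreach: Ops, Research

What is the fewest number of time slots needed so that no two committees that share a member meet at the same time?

The cycle Hiring-Legal-Planning-IT-Research-Outreach-Ops-Hiring has odd length 7, so it cannot be 2-colored; at least 3 time slots are needed.
3 time slots suffice: time slot 1 → {Hiring, IT, Outreach}; time slot 2 → {Ops, Ethics, Research, Planning}; time slot 3 → {Legal}. Each listed conflict is separated.

3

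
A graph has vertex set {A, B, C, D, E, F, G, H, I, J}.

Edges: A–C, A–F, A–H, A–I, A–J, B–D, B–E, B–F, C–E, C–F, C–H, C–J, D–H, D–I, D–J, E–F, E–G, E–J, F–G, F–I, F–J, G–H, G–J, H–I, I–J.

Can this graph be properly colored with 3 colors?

A, C, F, J form a clique, so at least 4 colors are needed.
So 3 colors are not enough.

No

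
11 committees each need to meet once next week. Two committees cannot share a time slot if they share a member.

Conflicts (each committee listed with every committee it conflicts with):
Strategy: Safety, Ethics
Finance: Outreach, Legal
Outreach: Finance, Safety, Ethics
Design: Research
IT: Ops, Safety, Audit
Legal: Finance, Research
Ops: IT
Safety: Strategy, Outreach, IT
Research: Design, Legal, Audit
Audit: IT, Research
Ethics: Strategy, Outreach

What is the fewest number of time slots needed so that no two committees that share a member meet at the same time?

3

The cycle Safety-Outreach-Finance-Legal-Research-Audit-IT-Safety has odd length 7, so it cannot be 2-colored; at least 3 time slots are needed.
A valid assignment using 3 time slots: Strategy=1, Finance=3, Outreach=1, Design=2, IT=1, Legal=2, Ops=2, Safety=2, Research=1, Audit=2, Ethics=2. No two conflicting committees share a time slot.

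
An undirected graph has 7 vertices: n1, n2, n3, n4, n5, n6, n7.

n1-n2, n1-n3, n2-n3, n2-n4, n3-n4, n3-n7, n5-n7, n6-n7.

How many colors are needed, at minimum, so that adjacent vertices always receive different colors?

n1, n2, n3 form a triangle, so at least 3 colors are needed.
3 colors suffice: color 1 → {n3, n5, n6}; color 2 → {n2, n7}; color 3 → {n1, n4}. Every edge joins two different colors.

3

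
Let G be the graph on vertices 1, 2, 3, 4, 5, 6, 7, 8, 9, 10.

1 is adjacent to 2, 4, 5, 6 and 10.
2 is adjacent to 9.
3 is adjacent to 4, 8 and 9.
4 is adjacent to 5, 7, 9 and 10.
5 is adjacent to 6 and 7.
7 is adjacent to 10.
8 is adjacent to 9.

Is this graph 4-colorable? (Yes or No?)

The chromatic number is 3. 3, 8, 9 are mutually adjacent, so at least 3 colors are needed.
3 colors suffice: 1=blue, 2=red, 3=green, 4=red, 5=green, 6=red, 7=blue, 8=red, 9=blue, 10=green.
Since 4 ≥ 3, a proper 4-coloring certainly exists.

Yes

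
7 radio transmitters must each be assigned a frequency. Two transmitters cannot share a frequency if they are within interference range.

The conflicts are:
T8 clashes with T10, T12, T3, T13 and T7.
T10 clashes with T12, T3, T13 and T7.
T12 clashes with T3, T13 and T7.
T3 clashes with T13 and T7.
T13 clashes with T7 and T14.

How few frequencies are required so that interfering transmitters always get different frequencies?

6

T8, T10, T12, T3, T13, T7 are mutually in conflict, so at least 6 frequencies are needed.
6 frequencies suffice: frequency 1 → {T13}; frequency 2 → {T7, T14}; frequency 3 → {T12}; frequency 4 → {T10}; frequency 5 → {T3}; frequency 6 → {T8}. Every pair that conflicts lands in different frequencies.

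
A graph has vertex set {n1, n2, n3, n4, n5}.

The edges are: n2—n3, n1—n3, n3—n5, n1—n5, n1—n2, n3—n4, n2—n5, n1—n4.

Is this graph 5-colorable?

The chromatic number is 4. n1, n2, n3, n5 are pairwise adjacent (a clique of size 4), so at least 4 colors are needed.
A valid assignment using 4 colors: n1=1, n2=4, n3=2, n4=3, n5=3.
Since 5 ≥ 4, a proper 5-coloring certainly exists.

Yes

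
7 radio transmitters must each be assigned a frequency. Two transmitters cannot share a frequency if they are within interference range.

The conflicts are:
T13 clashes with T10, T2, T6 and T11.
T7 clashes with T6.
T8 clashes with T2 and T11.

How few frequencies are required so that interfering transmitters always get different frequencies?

T13 and T10 conflict, so at least 2 frequencies are needed.
2 frequencies suffice: frequency 1 → {T13, T7, T8}; frequency 2 → {T10, T2, T6, T11}. No two conflicting transmitters share a frequency.

2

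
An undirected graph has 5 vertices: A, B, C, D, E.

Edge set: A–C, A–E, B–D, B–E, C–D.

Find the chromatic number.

The cycle D-B-E-A-C-D has odd length 5, so it cannot be 2-colored; at least 3 colors are needed.
3 colors suffice: A=3, B=2, C=2, D=1, E=1. Each edge has distinct colors on its endpoints.

3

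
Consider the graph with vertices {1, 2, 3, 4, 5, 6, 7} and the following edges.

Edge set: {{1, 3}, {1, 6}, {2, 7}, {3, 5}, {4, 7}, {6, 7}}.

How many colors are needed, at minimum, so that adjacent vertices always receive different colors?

3 and 5 are adjacent, so at least 2 colors are needed.
2 colors suffice: color a → {1, 5, 7}; color b → {2, 3, 4, 6}. Each edge has distinct colors on its endpoints.

2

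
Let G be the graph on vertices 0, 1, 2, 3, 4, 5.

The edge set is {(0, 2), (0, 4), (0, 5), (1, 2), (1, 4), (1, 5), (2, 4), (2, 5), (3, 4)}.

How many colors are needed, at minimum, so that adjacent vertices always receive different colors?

3

1, 2, 5 form a triangle, so at least 3 colors are needed.
One proper 3-coloring: 0=c, 1=c, 2=a, 3=a, 4=b, 5=b. Each edge has distinct colors on its endpoints.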